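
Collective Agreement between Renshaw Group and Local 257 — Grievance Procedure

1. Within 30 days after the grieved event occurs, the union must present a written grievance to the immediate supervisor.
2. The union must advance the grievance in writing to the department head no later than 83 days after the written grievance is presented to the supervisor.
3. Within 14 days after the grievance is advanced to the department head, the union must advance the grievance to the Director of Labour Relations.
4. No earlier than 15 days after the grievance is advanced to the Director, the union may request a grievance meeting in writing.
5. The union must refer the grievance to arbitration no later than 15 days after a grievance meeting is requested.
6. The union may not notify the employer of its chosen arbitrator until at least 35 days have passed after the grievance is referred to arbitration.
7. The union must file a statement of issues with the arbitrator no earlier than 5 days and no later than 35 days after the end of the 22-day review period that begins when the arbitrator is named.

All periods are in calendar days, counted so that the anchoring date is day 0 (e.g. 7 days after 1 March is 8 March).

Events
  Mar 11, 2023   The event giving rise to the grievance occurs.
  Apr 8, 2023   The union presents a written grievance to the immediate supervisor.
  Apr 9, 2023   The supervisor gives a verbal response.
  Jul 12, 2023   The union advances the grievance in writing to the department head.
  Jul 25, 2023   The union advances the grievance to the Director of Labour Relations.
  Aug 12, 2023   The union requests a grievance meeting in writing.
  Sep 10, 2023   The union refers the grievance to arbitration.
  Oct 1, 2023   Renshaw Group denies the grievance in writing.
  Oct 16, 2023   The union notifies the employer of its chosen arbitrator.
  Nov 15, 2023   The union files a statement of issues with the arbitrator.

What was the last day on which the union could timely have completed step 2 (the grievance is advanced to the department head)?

Jun 30, 2023

Step 2 runs from Apr 8, 2023, when the written grievance is presented to the supervisor. 83 days after Apr 8, 2023 is Jun 30, 2023.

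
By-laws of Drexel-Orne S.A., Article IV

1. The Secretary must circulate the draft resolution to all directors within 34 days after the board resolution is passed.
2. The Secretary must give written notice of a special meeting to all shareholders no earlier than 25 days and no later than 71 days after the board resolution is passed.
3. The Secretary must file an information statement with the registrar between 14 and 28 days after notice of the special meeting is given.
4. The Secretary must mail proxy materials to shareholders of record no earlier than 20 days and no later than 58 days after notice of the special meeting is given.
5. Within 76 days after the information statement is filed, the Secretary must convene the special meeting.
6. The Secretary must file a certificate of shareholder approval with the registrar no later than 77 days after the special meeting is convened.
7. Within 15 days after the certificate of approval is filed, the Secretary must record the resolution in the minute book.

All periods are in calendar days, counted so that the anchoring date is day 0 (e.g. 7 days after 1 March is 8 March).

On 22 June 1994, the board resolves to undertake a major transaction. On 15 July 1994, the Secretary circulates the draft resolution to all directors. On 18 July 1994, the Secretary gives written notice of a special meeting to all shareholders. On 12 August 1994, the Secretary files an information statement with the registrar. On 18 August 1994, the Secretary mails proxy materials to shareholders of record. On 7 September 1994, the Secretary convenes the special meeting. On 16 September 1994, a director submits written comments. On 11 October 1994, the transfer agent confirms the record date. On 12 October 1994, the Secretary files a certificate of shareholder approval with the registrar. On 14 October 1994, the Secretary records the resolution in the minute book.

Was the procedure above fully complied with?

Step 1 — counting 34 days from 22 June 1994 (when the board resolution is passed) gives a deadline of 26 July 1994; completed 15 July 1994, before the deadline.
Step 2 — 25 and 71 days from 22 June 1994 (when the board resolution is passed) are 17 July 1994 and 1 September 1994 respectively; done 18 July 1994 — within the window.
Step 3 — 14 and 28 days from 18 July 1994 (when notice of the special meeting is given) are 1 August 1994 and 15 August 1994 respectively; done 12 August 1994 — within the window.
Step 4 — 20 and 58 days from 18 July 1994 (when notice of the special meeting is given) are 7 August 1994 and 14 September 1994 respectively; done 18 August 1994, which is between those dates.
Step 5 — counting 76 days from 12 August 1994 (when the information statement is filed) gives a deadline of 27 October 1994; 7 September 1994 is within that limit.
Step 6 — counting 77 days from 7 September 1994 (when the special meeting is convened) gives a deadline of 23 November 1994; 12 October 1994 is within that limit.
Step 7 — counting 15 days from 12 October 1994 (when the certificate of approval is filed) gives a deadline of 27 October 1994; completed 14 October 1994, before the deadline.

Yes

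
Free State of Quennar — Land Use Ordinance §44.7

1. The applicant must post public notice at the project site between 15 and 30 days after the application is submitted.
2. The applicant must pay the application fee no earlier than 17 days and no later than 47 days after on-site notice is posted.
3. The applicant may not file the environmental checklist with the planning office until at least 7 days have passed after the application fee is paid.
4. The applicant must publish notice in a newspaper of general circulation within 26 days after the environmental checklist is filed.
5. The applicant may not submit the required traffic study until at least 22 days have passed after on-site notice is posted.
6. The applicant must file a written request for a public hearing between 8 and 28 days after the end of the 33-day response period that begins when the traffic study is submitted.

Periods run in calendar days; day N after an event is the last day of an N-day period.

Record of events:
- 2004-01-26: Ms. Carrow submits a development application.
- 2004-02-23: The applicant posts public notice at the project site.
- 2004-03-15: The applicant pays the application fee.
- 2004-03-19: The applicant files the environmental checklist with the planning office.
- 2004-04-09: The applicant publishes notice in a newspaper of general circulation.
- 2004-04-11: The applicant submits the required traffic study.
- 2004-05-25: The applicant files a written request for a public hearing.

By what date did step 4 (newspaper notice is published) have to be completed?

2004-04-14

Step 4 runs from 2004-03-19, when the environmental checklist is filed. 26 days after 2004-03-19 is 2004-04-14.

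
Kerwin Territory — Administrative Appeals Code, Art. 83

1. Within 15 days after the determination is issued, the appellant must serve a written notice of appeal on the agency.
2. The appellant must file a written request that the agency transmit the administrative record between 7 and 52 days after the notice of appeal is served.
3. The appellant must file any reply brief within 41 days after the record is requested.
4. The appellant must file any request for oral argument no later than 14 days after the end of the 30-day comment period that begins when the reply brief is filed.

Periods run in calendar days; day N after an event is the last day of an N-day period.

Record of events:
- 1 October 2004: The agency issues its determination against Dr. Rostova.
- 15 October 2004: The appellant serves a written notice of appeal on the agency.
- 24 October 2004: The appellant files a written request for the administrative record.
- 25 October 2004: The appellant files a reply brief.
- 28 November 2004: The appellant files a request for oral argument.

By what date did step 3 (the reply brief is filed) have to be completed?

4 December 2004

Step 3 runs from 24 October 2004, when the record is requested. 41 days after 24 October 2004 is 4 December 2004.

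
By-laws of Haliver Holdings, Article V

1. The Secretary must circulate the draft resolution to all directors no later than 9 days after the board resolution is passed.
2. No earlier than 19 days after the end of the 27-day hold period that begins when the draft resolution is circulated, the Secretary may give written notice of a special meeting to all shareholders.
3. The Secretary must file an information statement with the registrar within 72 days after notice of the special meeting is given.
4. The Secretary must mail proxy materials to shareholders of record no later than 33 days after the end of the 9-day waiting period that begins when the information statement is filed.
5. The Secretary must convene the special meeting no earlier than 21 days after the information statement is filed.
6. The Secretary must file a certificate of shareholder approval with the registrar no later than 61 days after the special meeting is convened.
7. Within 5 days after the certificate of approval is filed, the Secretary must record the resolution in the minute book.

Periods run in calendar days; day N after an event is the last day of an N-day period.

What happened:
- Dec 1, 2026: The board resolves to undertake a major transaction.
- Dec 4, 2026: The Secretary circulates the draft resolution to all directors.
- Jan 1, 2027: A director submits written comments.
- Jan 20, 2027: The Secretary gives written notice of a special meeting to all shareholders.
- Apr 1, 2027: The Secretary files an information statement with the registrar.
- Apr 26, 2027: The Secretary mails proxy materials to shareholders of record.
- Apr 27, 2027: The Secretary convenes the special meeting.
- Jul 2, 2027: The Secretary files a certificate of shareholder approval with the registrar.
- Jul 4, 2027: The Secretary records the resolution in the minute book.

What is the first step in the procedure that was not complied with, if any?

Step 6

Step 1 — counting 9 days from Dec 1, 2026 (when the board resolution is passed) gives a deadline of Dec 10, 2026; Dec 4, 2026 is within that limit.
Step 2 — must wait 19 days from Dec 31, 2026 (end of the 27-day hold period, which began when the draft resolution is circulated on Dec 4, 2026), so not before Jan 19, 2027; Jan 20, 2027 is on or after that date.
Step 3 — counting 72 days from Jan 20, 2027 (when notice of the special meeting is given) gives a deadline of Apr 2, 2027; Apr 1, 2027 is within that limit.
Step 4 — counting 33 days from Apr 10, 2027 (end of the 9-day waiting period, which began when the information statement is filed on Apr 1, 2027) gives a deadline of May 13, 2027; completed Apr 26, 2027, before the deadline.
Step 5 — must wait 21 days from Apr 1, 2027 (when the information statement is filed), so not before Apr 22, 2027; Apr 27, 2027 is on or after that date.
Step 6 — counting 61 days from Apr 27, 2027 (when the special meeting is convened) gives a deadline of Jun 27, 2027; done Jul 2, 2027 — 5 days late.
The procedure was therefore not followed at step 6.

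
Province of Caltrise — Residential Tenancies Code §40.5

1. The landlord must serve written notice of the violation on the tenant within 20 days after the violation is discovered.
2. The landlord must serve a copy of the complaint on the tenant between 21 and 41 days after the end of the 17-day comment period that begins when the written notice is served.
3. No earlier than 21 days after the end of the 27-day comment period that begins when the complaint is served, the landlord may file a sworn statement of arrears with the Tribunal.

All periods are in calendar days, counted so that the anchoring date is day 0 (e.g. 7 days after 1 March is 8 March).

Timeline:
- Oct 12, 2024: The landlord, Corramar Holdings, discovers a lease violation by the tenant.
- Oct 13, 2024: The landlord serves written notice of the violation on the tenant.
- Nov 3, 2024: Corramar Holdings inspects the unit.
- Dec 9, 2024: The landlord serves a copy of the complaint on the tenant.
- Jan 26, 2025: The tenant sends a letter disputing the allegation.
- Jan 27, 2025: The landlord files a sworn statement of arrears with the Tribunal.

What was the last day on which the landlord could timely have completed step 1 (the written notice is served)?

Nov 1, 2024

Step 1 runs from Oct 12, 2024, when the violation is discovered. 20 days after Oct 12, 2024 is Nov 1, 2024.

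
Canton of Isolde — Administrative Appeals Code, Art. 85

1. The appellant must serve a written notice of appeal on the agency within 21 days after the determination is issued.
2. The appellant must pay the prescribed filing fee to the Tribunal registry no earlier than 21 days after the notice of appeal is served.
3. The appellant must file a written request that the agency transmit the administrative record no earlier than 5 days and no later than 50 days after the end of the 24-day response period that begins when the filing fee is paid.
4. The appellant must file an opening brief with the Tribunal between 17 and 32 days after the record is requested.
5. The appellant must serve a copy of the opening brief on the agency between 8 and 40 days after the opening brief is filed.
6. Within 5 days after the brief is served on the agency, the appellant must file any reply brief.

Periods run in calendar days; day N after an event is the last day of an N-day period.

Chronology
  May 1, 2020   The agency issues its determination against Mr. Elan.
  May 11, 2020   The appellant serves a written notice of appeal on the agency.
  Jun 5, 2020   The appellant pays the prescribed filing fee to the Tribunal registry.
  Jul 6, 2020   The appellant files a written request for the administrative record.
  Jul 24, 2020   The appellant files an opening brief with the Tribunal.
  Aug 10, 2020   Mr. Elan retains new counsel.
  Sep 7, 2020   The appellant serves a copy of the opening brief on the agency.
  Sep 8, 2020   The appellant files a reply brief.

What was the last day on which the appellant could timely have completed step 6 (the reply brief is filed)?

Sep 12, 2020

Step 6 runs from Sep 7, 2020, when the brief is served on the agency. 5 days after Sep 7, 2020 is Sep 12, 2020.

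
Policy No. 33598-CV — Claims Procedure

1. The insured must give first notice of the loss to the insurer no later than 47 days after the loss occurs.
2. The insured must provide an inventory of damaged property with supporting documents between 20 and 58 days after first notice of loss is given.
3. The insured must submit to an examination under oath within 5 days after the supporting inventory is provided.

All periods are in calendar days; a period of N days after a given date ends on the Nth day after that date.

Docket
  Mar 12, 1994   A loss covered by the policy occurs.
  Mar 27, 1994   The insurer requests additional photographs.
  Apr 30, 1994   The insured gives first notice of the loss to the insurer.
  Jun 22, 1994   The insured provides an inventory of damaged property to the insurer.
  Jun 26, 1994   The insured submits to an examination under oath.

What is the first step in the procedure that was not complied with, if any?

Step 1

Step 1 — counting 47 days from Mar 12, 1994 (when the loss occurs) gives a deadline of Apr 28, 1994; Apr 30, 1994 misses that deadline by 2 days.
No need to go further; step 1 was not satisfied.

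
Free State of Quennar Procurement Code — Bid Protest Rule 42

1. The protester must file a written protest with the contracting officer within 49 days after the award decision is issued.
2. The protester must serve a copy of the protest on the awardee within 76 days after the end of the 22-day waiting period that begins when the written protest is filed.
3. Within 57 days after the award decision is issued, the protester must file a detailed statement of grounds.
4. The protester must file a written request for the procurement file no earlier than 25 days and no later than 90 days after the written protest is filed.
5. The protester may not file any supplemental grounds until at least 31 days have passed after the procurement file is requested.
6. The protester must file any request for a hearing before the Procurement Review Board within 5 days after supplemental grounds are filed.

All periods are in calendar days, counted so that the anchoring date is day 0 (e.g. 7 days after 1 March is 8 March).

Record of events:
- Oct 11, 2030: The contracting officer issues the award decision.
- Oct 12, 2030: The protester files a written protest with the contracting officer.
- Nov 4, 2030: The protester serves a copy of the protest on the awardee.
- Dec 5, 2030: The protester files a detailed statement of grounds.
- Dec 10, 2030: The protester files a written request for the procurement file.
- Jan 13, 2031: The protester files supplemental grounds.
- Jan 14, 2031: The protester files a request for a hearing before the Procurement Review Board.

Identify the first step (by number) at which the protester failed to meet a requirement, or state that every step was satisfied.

None — every step was satisfied

Step 1: 49 days after Oct 11, 2030 (when the award decision is issued) is Nov 29, 2030; Oct 12, 2030 is within that limit.
Step 2: 76 days after Nov 3, 2030 (end of the 22-day waiting period, which began when the written protest is filed on Oct 12, 2030) is Jan 18, 2031; Nov 4, 2030 is within that limit.
Step 3: 57 days after Oct 11, 2030 (when the award decision is issued) is Dec 7, 2030; Dec 5, 2030 is within that limit.
Step 4: the window is 25–90 days after Oct 12, 2030 (when the written protest is filed), so Nov 6, 2030 through Jan 10, 2031; done Dec 10, 2030, which is between those dates.
Step 5: the earliest permitted date is 31 days after Dec 10, 2030 (when the procurement file is requested), i.e. Jan 10, 2031; done Jan 13, 2031, after the minimum wait.
Step 6: 5 days after Jan 13, 2031 (when supplemental grounds are filed) is Jan 18, 2031; done Jan 14, 2031 — timely.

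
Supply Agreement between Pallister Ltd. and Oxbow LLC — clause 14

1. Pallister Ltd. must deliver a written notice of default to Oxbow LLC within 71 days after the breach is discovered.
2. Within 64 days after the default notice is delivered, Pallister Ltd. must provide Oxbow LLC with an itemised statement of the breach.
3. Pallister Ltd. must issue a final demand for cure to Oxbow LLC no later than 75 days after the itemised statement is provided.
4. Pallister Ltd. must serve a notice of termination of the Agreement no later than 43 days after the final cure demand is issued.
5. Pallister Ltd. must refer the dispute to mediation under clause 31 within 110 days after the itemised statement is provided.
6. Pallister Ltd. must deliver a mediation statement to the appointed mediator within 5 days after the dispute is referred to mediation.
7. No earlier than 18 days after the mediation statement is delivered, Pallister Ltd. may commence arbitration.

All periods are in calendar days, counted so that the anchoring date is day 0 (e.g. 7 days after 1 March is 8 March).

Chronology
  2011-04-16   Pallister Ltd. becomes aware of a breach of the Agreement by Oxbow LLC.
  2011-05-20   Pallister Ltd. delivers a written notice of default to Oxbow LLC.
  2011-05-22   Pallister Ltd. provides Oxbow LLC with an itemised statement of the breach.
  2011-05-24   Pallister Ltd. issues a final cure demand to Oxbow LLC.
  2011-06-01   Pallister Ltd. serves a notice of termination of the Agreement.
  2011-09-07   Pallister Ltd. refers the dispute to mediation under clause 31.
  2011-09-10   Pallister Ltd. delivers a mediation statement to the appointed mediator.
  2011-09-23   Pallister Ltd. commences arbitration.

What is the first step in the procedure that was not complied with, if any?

Step 1: 71 days after 2011-04-16 (when the breach is discovered) is 2011-06-26; done 2011-05-20 — timely.
Step 2: 64 days after 2011-05-20 (when the default notice is delivered) is 2011-07-23; done 2011-05-22 — timely.
Step 3: 75 days after 2011-05-22 (when the itemised statement is provided) is 2011-08-05; 2011-05-24 is within that limit.
Step 4: 43 days after 2011-05-24 (when the final cure demand is issued) is 2011-07-06; done 2011-06-01 — timely.
Step 5: 110 days after 2011-05-22 (when the itemised statement is provided) is 2011-09-09; completed 2011-09-07, before the deadline.
Step 6: 5 days after 2011-09-07 (when the dispute is referred to mediation) is 2011-09-12; 2011-09-10 is within that limit.
Step 7: the earliest permitted date is 18 days after 2011-09-10 (when the mediation statement is delivered), i.e. 2011-09-28; 2011-09-23 is 5 days before the earliest permitted date.
The procedure was therefore not followed at step 7.

Step 7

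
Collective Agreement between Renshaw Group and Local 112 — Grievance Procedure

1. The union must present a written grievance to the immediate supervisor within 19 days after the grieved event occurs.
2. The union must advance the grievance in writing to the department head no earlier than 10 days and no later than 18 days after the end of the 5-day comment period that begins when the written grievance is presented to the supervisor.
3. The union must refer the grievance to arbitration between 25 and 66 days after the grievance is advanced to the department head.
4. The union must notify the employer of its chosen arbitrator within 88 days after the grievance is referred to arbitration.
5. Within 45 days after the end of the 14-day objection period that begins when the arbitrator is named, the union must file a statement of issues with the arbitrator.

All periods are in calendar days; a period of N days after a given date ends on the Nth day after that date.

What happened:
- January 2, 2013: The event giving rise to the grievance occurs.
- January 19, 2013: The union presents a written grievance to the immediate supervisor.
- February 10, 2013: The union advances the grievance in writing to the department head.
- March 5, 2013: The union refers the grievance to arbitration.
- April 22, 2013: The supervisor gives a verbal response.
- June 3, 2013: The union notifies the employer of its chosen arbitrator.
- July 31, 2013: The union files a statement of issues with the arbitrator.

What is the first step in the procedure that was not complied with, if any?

Step 3

Step 1 — counting 19 days from January 2, 2013 (when the grieved event occurs) gives a deadline of January 21, 2013; completed January 19, 2013, before the deadline.
Step 2 — 10 and 18 days from January 24, 2013 (end of the 5-day comment period, which began when the written grievance is presented to the supervisor on January 19, 2013) are February 3, 2013 and February 11, 2013 respectively; February 10, 2013 falls inside that range.
Step 3 — 25 and 66 days from February 10, 2013 (when the grievance is advanced to the department head) are March 7, 2013 and April 17, 2013 respectively; done March 5, 2013 — 2 days before the window opened.
The analysis stops there.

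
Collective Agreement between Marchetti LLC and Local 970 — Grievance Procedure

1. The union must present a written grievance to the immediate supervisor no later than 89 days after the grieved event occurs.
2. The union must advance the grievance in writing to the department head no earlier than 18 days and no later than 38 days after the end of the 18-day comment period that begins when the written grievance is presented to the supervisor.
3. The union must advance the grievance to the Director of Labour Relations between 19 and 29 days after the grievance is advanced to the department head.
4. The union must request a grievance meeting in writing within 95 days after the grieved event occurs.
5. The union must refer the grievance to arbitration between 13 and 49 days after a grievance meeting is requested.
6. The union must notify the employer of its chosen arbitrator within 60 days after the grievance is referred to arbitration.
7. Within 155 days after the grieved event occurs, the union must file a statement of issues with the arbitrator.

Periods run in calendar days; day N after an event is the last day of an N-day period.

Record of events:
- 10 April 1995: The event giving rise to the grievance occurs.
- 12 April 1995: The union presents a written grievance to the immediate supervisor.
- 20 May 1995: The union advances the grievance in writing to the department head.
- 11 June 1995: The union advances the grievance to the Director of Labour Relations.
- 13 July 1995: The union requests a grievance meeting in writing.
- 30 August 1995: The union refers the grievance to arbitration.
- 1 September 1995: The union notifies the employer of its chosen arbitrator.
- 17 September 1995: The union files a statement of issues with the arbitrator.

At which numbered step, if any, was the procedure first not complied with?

Step 7

(1) due by 10 April 1995 + 89 days = 8 July 1995; done 12 April 1995 — timely.
(2) the permitted window runs from 30 April 1995 + 18 = 18 May 1995 to 30 April 1995 + 38 = 7 June 1995; done 20 May 1995 — within the window.
(3) the permitted window runs from 20 May 1995 + 19 = 8 June 1995 to 20 May 1995 + 29 = 18 June 1995; 11 June 1995 falls inside that range.
(4) due by 10 April 1995 + 95 days = 14 July 1995; completed 13 July 1995, before the deadline.
(5) the permitted window runs from 13 July 1995 + 13 = 26 July 1995 to 13 July 1995 + 49 = 31 August 1995; 30 August 1995 falls inside that range.
(6) due by 30 August 1995 + 60 days = 29 October 1995; 1 September 1995 is within that limit.
(7) due by 10 April 1995 + 155 days = 12 September 1995; 17 September 1995 misses that deadline by 5 days.
The analysis stops there.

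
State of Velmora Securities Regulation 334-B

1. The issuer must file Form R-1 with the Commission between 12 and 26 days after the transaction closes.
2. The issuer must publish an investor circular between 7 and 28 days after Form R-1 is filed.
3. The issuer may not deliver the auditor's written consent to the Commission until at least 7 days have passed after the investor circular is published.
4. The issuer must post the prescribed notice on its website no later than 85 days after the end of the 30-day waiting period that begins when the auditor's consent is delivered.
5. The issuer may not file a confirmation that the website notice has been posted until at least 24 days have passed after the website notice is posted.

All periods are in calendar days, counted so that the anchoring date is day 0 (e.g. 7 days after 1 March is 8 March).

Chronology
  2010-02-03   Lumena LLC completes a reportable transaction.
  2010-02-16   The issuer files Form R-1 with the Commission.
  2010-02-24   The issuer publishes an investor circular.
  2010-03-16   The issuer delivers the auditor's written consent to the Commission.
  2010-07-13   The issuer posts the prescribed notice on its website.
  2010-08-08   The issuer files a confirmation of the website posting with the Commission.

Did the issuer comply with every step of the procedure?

No

Step 1: the window is 12–26 days after 2010-02-03 (when the transaction closes), so 2010-02-15 through 2010-03-01; done 2010-02-16 — within the window.
Step 2: the window is 7–28 days after 2010-02-16 (when Form R-1 is filed), so 2010-02-23 through 2010-03-16; done 2010-02-24 — within the window.
Step 3: the earliest permitted date is 7 days after 2010-02-24 (when the investor circular is published), i.e. 2010-03-03; done 2010-03-16 — permitted.
Step 4: 85 days after 2010-04-15 (end of the 30-day waiting period, which began when the auditor's consent is delivered on 2010-03-16) is 2010-07-09; 2010-07-13 misses that deadline by 4 days.
That is the first point of non-compliance.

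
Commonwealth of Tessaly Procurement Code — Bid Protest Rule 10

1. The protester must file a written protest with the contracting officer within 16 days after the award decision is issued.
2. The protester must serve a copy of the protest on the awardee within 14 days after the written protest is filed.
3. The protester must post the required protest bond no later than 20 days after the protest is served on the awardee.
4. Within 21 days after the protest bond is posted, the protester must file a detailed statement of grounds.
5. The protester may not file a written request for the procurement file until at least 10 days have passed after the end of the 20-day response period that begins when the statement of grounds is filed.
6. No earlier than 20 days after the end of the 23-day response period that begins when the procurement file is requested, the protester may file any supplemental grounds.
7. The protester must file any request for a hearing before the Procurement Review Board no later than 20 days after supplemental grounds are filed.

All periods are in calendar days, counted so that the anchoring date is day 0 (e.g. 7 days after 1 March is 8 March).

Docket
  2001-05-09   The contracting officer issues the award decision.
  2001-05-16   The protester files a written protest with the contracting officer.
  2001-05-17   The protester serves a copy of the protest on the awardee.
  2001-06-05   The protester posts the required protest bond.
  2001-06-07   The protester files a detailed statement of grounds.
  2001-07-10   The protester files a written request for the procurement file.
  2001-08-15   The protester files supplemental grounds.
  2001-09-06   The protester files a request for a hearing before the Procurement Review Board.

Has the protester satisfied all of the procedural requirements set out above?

(1) due by 2001-05-09 + 16 days = 2001-05-25; 2001-05-16 is within that limit.
(2) due by 2001-05-16 + 14 days = 2001-05-30; done 2001-05-17 — timely.
(3) due by 2001-05-17 + 20 days = 2001-06-06; done 2001-06-05 — timely.
(4) due by 2001-06-05 + 21 days = 2001-06-26; done 2001-06-07 — timely.
(5) permitted from 2001-06-27 + 10 days = 2001-07-07 onward; done 2001-07-10, after the minimum wait.
(6) permitted from 2001-08-02 + 20 days = 2001-08-22 onward; 2001-08-15 is 7 days before the earliest permitted date.

No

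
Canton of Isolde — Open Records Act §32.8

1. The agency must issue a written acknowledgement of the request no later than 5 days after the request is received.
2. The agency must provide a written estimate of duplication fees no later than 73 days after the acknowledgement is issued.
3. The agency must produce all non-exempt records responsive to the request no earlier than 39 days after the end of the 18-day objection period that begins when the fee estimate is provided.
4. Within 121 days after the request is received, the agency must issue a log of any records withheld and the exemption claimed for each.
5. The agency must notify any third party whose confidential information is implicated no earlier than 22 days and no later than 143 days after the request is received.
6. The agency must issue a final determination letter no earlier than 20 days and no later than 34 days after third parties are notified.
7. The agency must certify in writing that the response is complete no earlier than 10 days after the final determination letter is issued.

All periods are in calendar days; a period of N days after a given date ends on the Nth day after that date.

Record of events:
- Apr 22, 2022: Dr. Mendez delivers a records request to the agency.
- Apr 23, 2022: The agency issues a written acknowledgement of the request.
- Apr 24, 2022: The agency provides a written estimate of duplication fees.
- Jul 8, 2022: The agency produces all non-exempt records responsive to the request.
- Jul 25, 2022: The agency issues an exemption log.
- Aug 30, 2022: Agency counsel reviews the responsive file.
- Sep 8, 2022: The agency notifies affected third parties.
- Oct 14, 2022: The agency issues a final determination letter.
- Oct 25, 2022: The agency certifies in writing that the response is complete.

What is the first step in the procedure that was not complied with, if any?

Step 1 — counting 5 days from Apr 22, 2022 (when the request is received) gives a deadline of Apr 27, 2022; Apr 23, 2022 is within that limit.
Step 2 — counting 73 days from Apr 23, 2022 (when the acknowledgement is issued) gives a deadline of Jul 5, 2022; done Apr 24, 2022 — timely.
Step 3 — must wait 39 days from May 12, 2022 (end of the 18-day objection period, which began when the fee estimate is provided on Apr 24, 2022), so not before Jun 20, 2022; done Jul 8, 2022, after the minimum wait.
Step 4 — counting 121 days from Apr 22, 2022 (when the request is received) gives a deadline of Aug 21, 2022; done Jul 25, 2022 — timely.
Step 5 — 22 and 143 days from Apr 22, 2022 (when the request is received) are May 14, 2022 and Sep 12, 2022 respectively; Sep 8, 2022 falls inside that range.
Step 6 — 20 and 34 days from Sep 8, 2022 (when third parties are notified) are Sep 28, 2022 and Oct 12, 2022 respectively; done Oct 14, 2022 — 2 days after the window closed.
That is the first point of non-compliance.

Step 6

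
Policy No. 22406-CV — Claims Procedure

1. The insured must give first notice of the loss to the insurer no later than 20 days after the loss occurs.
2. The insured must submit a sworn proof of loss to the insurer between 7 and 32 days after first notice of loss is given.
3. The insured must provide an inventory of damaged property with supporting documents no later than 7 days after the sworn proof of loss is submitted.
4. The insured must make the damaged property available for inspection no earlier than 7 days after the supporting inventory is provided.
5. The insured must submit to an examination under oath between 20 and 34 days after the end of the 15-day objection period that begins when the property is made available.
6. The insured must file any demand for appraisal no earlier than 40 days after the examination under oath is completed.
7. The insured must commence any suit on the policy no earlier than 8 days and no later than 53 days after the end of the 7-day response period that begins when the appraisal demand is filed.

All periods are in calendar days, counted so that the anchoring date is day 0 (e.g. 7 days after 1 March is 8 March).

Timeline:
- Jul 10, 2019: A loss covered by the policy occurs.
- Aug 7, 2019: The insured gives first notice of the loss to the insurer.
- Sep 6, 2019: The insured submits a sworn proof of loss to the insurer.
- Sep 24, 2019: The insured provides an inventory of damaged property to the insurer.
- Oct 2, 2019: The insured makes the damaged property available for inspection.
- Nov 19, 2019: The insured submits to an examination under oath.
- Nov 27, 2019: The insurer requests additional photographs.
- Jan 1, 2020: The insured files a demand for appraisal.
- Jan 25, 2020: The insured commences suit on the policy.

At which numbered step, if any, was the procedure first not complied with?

Step 1

(1) due by Jul 10, 2019 + 20 days = Jul 30, 2019; done Aug 7, 2019 — 8 days late.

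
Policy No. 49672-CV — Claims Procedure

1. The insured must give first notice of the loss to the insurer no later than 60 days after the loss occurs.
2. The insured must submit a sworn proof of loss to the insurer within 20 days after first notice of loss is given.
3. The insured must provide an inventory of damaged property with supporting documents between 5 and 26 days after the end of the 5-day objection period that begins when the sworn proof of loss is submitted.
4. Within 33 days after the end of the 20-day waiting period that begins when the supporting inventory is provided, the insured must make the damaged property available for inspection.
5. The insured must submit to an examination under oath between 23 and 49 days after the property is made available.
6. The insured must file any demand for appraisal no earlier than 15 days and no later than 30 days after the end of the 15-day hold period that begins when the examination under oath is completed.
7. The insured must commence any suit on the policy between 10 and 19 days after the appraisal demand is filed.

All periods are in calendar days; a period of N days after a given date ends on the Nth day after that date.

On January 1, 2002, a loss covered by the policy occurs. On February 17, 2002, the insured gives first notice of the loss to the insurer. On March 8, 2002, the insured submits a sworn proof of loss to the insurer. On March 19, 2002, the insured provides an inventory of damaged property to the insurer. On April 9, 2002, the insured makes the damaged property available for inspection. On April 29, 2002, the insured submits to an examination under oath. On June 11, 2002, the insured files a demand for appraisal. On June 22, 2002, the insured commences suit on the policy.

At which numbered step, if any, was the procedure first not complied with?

Step 5

Step 1: 60 days after January 1, 2002 (when the loss occurs) is March 2, 2002; completed February 17, 2002, before the deadline.
Step 2: 20 days after February 17, 2002 (when first notice of loss is given) is March 9, 2002; March 8, 2002 is within that limit.
Step 3: the window is 5–26 days after March 13, 2002 (end of the 5-day objection period, which began when the sworn proof of loss is submitted on March 8, 2002), so March 18, 2002 through April 8, 2002; done March 19, 2002 — within the window.
Step 4: 33 days after April 8, 2002 (end of the 20-day waiting period, which began when the supporting inventory is provided on March 19, 2002) is May 11, 2002; done April 9, 2002 — timely.
Step 5: the window is 23–49 days after April 9, 2002 (when the property is made available), so May 2, 2002 through May 28, 2002; April 29, 2002 is 3 days too early.
The procedure was therefore not followed at step 5.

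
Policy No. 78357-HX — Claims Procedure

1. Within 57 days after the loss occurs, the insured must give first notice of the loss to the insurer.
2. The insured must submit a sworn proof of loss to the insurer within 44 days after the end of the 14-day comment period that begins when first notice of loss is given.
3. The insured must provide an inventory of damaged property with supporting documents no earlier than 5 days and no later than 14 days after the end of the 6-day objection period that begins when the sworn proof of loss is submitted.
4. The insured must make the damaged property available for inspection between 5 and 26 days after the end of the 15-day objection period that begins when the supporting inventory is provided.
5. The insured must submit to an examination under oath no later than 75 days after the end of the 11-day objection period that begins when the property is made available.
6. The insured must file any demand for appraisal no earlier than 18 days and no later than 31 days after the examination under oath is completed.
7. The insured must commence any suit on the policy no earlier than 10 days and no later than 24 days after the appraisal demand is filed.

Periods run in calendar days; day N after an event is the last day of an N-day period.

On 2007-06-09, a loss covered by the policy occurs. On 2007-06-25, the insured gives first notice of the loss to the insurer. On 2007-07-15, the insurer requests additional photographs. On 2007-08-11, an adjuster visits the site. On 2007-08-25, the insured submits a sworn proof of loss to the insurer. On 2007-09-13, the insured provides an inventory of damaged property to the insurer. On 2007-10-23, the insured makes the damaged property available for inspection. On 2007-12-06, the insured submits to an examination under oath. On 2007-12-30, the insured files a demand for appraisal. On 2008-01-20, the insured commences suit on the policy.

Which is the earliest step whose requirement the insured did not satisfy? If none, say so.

Step 1: 57 days after 2007-06-09 (when the loss occurs) is 2007-08-05; completed 2007-06-25, before the deadline.
Step 2: 44 days after 2007-07-09 (end of the 14-day comment period, which began when first notice of loss is given on 2007-06-25) is 2007-08-22; not done until 2007-08-25, 3 days after the deadline.
The analysis stops there.

Step 2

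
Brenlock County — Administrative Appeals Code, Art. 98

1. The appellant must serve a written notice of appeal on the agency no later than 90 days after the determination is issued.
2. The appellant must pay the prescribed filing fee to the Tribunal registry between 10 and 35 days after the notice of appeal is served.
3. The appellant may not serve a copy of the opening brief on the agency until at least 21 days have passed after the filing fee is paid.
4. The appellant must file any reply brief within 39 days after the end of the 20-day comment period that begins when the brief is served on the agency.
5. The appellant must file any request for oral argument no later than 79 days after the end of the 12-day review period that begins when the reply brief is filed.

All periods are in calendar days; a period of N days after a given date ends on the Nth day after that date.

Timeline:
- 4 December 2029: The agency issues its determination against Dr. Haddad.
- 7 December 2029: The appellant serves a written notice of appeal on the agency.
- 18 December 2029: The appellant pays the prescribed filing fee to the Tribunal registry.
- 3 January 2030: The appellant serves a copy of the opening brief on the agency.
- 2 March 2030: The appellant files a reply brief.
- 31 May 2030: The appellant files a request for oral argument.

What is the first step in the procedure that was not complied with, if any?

Step 1 — counting 90 days from 4 December 2029 (when the determination is issued) gives a deadline of 4 March 2030; 7 December 2029 is within that limit.
Step 2 — 10 and 35 days from 7 December 2029 (when the notice of appeal is served) are 17 December 2029 and 11 January 2030 respectively; done 18 December 2029, which is between those dates.
Step 3 — must wait 21 days from 18 December 2029 (when the filing fee is paid), so not before 8 January 2030; acted on 3 January 2030, 5 days prematurely.

Step 3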